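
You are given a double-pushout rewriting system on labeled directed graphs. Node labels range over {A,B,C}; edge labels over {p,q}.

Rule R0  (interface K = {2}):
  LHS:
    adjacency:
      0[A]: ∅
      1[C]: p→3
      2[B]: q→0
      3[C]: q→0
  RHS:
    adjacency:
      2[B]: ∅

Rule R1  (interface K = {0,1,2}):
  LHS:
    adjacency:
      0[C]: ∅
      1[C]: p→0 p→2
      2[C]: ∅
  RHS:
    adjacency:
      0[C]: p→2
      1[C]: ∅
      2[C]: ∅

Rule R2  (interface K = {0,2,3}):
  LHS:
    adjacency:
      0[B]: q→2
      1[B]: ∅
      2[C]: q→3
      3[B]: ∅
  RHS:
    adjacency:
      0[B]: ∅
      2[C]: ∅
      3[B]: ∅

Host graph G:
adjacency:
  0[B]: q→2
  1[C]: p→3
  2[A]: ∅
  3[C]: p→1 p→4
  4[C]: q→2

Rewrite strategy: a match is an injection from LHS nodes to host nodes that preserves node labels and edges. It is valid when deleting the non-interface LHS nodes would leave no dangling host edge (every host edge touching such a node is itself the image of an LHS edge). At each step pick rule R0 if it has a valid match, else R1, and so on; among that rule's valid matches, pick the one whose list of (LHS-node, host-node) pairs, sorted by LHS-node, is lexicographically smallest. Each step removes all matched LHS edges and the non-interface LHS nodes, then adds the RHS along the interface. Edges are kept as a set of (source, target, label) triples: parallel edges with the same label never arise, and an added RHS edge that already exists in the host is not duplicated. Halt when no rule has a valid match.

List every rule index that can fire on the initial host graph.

Answer: [R1]

Rewrite trace:
R0: no valid match — 1 raw match, all fail dangling condition
R1: 2 valid matches — {0↦1, 1↦3, 2↦4}, {0↦4, 1↦3, 2↦1}
R2: no valid match — LHS pattern not found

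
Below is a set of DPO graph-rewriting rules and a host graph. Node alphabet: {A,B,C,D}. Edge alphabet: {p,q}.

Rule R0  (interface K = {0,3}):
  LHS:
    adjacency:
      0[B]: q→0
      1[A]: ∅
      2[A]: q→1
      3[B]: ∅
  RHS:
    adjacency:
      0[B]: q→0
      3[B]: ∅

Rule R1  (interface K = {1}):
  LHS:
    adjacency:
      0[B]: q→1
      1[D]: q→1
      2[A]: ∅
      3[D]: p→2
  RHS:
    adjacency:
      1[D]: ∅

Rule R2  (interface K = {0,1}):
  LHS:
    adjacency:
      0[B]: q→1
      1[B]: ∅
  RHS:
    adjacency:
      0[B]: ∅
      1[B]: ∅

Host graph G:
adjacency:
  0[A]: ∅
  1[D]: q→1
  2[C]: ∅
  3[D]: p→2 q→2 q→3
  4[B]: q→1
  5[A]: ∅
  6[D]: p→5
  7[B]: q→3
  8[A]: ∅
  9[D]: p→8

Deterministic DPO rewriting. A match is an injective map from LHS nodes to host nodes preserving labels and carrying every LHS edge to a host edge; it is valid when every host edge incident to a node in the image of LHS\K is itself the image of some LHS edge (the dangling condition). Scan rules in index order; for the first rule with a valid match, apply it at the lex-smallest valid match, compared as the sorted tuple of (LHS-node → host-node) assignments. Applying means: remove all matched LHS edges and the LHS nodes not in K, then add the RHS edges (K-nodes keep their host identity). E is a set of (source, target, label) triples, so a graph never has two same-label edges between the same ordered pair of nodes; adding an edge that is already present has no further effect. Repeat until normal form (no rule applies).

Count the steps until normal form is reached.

Answer: 2

Steps:
start.  V:10 E:8  edges: 1-q->1 3-p->2 3-q->2 3-q->3 4-q->1 6-p->5 7-q->3 9-p->8
1. fire R1 via {0↦4, 1↦1, 2↦5, 3↦6}  →  V:7 E:5  edges: 3-p->2 3-q->2 3-q->3 7-q->3 9-p->8
2. fire R1 via {0↦7, 1↦3, 2↦8, 3↦9}  →  V:4 E:2  edges: 3-p->2 3-q->2
halt: no rule applies after step 2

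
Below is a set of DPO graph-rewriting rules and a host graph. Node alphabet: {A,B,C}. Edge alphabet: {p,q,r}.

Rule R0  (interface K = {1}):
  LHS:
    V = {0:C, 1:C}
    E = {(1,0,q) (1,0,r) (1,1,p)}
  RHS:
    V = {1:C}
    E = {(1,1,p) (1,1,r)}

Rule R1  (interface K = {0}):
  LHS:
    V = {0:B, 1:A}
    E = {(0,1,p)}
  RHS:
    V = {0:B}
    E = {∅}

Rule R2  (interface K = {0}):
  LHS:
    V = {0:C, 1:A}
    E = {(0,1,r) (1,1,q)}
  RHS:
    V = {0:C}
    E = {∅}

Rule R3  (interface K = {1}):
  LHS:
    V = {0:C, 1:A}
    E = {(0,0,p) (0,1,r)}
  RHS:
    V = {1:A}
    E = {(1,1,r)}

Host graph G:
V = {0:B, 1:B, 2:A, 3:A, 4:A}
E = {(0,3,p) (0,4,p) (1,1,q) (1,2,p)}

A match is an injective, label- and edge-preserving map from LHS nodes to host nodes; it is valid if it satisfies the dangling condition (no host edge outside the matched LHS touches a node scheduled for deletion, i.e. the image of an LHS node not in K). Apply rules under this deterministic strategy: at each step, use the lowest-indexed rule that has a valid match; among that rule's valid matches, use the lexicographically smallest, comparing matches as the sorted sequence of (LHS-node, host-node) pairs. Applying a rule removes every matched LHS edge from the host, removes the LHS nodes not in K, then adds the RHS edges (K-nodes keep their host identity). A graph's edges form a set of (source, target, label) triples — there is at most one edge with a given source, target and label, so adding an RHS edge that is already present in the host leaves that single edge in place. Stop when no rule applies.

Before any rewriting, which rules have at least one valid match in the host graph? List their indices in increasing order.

R0: no valid match — LHS pattern not found
R1: 3 valid matches — {0↦0, 1↦3}, {0↦0, 1↦4}, {0↦1, 1↦2}
R2: no valid match — LHS pattern not found
R3: no valid match — LHS pattern not found

Answer: [R1]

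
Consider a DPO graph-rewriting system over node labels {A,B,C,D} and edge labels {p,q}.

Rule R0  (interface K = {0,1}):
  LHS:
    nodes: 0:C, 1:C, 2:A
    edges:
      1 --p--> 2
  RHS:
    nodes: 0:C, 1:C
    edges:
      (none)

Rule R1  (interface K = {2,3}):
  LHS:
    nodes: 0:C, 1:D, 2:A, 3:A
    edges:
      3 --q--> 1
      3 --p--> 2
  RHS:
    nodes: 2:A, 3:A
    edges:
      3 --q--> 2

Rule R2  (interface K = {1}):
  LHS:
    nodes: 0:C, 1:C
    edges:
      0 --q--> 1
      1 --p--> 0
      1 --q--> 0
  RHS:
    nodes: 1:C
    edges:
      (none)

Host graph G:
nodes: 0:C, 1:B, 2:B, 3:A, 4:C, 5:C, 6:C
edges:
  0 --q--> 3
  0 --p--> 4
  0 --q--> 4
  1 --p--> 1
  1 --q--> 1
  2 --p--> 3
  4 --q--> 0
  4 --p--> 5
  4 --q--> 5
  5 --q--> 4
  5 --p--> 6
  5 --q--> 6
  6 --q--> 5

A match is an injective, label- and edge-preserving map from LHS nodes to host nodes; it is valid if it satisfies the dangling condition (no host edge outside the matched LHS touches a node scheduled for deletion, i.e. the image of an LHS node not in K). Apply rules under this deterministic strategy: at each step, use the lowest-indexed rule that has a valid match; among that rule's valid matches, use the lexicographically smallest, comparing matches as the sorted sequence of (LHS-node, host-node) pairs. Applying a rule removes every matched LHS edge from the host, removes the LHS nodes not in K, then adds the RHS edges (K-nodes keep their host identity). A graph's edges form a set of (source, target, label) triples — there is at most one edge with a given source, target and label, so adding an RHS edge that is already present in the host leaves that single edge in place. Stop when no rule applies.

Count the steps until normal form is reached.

[0] host  ⇒  7 nodes, 13 edges  {0-q->3 0-p->4 0-q->4 1-p->1 1-q->1 2-p->3 4-q->0 4-p->5 4-q->5 5-q->4 5-p->6 5-q->6 6-q->5}
[1] R2 @ {0↦6, 1↦5}  ⇒  6 nodes, 10 edges  {0-q->3 0-p->4 0-q->4 1-p->1 1-q->1 2-p->3 4-q->0 4-p->5 4-q->5 5-q->4}
[2] R2 @ {0↦5, 1↦4}  ⇒  5 nodes, 7 edges  {0-q->3 0-p->4 0-q->4 1-p->1 1-q->1 2-p->3 4-q->0}
[3] R2 @ {0↦4, 1↦0}  ⇒  4 nodes, 4 edges  {0-q->3 1-p->1 1-q->1 2-p->3}
normal form: no rule applies after step 3

Answer: 3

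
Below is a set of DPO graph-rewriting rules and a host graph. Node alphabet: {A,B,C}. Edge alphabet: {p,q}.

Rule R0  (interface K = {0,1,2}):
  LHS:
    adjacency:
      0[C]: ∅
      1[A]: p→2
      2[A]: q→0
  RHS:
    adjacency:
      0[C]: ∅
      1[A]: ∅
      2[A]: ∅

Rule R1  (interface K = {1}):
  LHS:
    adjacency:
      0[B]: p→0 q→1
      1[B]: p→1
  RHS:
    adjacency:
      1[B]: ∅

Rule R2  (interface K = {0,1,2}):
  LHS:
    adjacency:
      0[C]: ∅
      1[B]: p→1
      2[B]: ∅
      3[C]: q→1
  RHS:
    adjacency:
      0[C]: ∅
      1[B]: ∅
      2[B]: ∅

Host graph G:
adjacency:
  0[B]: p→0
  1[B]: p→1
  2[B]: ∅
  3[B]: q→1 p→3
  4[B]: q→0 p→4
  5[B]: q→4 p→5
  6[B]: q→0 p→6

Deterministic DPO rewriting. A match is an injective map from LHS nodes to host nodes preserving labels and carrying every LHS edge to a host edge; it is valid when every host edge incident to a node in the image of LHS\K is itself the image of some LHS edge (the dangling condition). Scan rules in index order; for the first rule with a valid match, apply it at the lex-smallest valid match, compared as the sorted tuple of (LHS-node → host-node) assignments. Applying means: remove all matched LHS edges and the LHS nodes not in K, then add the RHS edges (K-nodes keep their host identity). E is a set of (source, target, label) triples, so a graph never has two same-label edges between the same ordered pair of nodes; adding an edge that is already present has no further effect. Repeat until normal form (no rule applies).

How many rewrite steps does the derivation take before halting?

[0] host  ⇒  7 nodes, 10 edges  {0-p->0 1-p->1 3-q->1 3-p->3 4-q->0 4-p->4 5-q->4 5-p->5 6-q->0 6-p->6}
[1] R1 @ {0↦3, 1↦1}  ⇒  6 nodes, 7 edges  {0-p->0 4-q->0 4-p->4 5-q->4 5-p->5 6-q->0 6-p->6}
[2] R1 @ {0↦5, 1↦4}  ⇒  5 nodes, 4 edges  {0-p->0 4-q->0 6-q->0 6-p->6}
[3] R1 @ {0↦6, 1↦0}  ⇒  4 nodes, 1 edges  {4-q->0}
halt: no rule applies after step 3

Answer: 3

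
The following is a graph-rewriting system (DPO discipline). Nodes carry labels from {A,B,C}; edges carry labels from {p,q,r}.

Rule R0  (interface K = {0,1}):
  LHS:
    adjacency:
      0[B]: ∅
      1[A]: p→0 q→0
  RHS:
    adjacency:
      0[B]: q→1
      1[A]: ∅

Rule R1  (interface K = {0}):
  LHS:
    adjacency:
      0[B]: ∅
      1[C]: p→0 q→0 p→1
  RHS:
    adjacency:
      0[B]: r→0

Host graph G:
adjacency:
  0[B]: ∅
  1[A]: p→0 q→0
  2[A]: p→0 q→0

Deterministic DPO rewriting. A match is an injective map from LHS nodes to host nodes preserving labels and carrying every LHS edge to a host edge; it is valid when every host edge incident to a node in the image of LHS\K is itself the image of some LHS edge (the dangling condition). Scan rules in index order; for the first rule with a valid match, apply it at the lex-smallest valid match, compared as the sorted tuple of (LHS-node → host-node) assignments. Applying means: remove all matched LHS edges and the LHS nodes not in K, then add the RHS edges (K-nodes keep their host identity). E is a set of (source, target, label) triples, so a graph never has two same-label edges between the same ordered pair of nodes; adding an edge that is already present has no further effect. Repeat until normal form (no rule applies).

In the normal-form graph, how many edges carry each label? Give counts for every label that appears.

Answer: q:2

Steps:
initial: |V|=3 |E|=4  E = 1-p->0 1-q->0 2-p->0 2-q->0
step 1: apply R0 at {0↦0, 1↦1}  → |V|=3 |E|=3  E = 0-q->1 2-p->0 2-q->0
step 2: apply R0 at {0↦0, 1↦2}  → |V|=3 |E|=2  E = 0-q->1 0-q->2
halt: no rule applies after step 2
NF edges: [(0, 1, 'q'), (0, 2, 'q')]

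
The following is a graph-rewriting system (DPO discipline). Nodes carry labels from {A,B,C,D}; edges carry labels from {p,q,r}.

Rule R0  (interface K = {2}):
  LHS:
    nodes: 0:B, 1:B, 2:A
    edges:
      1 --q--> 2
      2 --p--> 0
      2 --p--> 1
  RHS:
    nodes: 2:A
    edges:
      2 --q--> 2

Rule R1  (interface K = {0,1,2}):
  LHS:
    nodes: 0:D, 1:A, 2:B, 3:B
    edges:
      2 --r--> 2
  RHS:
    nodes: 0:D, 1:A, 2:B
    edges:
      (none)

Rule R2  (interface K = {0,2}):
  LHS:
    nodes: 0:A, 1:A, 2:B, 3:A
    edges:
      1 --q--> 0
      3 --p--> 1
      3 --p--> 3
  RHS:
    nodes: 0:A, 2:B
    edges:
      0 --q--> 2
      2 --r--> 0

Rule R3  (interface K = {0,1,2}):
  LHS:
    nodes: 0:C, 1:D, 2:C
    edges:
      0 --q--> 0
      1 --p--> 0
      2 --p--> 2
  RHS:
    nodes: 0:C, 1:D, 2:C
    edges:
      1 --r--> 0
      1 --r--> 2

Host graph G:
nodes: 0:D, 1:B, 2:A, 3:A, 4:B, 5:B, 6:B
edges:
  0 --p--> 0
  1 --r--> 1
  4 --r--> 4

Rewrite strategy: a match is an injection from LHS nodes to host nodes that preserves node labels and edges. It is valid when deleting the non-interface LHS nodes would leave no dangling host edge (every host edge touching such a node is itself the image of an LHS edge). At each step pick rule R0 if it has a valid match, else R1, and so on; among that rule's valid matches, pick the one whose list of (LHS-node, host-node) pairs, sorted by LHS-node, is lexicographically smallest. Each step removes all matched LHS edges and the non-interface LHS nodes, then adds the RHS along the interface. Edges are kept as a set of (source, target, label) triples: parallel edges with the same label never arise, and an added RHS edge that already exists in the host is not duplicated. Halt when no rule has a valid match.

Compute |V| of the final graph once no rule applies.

[0] host  ⇒  7 nodes, 3 edges  {0-p->0 1-r->1 4-r->4}
[1] R1 @ {0↦0, 1↦2, 2↦1, 3↦5}  ⇒  6 nodes, 2 edges  {0-p->0 4-r->4}
[2] R1 @ {0↦0, 1↦2, 2↦4, 3↦1}  ⇒  5 nodes, 1 edges  {0-p->0}
halt: no rule applies after step 2
NF nodes: {0:D, 2:A, 3:A, 4:B, 6:B}

Answer: 5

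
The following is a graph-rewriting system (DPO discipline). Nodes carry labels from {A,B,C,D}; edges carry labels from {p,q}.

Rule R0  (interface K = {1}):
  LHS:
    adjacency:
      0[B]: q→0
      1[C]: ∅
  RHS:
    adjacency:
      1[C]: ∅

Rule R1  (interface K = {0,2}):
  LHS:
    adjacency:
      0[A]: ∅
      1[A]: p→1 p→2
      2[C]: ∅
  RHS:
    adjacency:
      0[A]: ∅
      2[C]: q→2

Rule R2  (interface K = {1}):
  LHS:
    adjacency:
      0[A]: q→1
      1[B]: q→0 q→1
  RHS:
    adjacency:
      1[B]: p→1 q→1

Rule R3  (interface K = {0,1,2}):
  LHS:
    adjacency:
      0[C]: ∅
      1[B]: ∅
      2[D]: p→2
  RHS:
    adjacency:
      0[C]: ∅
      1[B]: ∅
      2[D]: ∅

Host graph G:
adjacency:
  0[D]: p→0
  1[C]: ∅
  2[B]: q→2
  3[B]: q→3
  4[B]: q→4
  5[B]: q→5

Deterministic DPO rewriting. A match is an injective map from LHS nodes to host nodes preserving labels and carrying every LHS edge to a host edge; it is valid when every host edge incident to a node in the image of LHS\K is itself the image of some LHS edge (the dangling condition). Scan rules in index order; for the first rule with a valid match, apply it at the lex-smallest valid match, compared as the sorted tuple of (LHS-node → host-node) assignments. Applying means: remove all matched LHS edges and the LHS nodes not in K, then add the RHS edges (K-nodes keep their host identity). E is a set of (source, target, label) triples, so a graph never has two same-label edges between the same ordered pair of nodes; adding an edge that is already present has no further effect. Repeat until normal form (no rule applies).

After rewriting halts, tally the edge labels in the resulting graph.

Answer: p:1

Steps:
start.  V:6 E:5  edges: 0-p->0 2-q->2 3-q->3 4-q->4 5-q->5
1. fire R0 via {0↦2, 1↦1}  →  V:5 E:4  edges: 0-p->0 3-q->3 4-q->4 5-q->5
2. fire R0 via {0↦3, 1↦1}  →  V:4 E:3  edges: 0-p->0 4-q->4 5-q->5
3. fire R0 via {0↦4, 1↦1}  →  V:3 E:2  edges: 0-p->0 5-q->5
4. fire R0 via {0↦5, 1↦1}  →  V:2 E:1  edges: 0-p->0
halt: no rule applies after step 4
NF edges: [(0, 0, 'p')]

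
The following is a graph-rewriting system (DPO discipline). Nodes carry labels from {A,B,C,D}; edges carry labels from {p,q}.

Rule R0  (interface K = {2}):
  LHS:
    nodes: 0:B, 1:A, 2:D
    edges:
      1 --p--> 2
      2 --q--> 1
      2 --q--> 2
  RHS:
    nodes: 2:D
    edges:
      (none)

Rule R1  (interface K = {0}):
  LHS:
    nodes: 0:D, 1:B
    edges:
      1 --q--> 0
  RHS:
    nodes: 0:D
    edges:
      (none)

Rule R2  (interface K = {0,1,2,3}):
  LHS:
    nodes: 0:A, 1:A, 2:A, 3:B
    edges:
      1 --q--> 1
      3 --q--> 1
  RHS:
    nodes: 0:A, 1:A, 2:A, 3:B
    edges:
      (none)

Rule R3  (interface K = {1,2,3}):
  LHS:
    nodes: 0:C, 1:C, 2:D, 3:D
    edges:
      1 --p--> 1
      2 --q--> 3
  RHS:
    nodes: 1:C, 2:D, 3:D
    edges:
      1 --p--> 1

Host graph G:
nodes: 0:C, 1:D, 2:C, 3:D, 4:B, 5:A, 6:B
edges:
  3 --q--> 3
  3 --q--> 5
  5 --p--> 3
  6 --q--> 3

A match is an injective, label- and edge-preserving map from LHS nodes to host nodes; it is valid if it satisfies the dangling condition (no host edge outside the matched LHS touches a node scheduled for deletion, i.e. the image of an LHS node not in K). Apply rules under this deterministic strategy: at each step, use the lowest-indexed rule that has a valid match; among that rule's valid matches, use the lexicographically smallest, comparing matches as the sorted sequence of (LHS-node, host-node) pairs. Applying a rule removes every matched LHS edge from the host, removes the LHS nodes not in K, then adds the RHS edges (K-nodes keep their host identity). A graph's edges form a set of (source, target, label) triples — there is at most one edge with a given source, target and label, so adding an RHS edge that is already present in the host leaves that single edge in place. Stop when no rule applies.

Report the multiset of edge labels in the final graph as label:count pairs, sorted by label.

start.  V:7 E:4  edges: 3-q->3 3-q->5 5-p->3 6-q->3
1. fire R0 via {0↦4, 1↦5, 2↦3}  →  V:5 E:1  edges: 6-q->3
2. fire R1 via {0↦3, 1↦6}  →  V:4 E:0  edges: ∅
normal form: no rule applies after step 2
NF edges: []

Answer: (no edges)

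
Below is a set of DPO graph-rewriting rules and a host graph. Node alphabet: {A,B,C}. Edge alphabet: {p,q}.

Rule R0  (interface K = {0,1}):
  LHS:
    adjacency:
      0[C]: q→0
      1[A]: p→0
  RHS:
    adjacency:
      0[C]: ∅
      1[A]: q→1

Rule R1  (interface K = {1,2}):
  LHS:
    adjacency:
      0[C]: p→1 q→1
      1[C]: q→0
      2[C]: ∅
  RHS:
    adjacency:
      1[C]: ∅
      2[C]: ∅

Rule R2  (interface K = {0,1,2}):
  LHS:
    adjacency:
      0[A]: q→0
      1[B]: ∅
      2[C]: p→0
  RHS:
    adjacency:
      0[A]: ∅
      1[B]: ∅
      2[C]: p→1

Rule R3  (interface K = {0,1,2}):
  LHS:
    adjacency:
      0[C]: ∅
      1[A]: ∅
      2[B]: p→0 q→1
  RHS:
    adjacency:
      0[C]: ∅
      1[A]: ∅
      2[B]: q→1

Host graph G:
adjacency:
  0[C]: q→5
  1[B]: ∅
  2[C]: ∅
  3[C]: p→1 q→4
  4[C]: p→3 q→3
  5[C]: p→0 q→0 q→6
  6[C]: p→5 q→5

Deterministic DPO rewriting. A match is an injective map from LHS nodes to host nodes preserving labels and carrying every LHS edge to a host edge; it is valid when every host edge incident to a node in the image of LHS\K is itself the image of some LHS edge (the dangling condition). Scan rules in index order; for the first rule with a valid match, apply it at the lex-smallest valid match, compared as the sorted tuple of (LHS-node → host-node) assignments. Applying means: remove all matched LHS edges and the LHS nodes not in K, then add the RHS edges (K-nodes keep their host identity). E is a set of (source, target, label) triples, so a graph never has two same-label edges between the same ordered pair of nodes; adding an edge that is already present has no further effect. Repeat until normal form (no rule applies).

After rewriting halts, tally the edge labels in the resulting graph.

Answer: p:1

Derivation:
initial: |V|=7 |E|=10  E = 0-q->5 3-p->1 3-q->4 4-p->3 4-q->3 5-p->0 5-q->0 5-q->6 6-p->5 6-q->5
step 1: apply R1 at {0↦4, 1↦3, 2↦0}  → |V|=6 |E|=7  E = 0-q->5 3-p->1 5-p->0 5-q->0 5-q->6 6-p->5 6-q->5
step 2: apply R1 at {0↦6, 1↦5, 2↦0}  → |V|=5 |E|=4  E = 0-q->5 3-p->1 5-p->0 5-q->0
step 3: apply R1 at {0↦5, 1↦0, 2↦2}  → |V|=4 |E|=1  E = 3-p->1
normal form: no rule applies after step 3
NF edges: [(3, 1, 'p')]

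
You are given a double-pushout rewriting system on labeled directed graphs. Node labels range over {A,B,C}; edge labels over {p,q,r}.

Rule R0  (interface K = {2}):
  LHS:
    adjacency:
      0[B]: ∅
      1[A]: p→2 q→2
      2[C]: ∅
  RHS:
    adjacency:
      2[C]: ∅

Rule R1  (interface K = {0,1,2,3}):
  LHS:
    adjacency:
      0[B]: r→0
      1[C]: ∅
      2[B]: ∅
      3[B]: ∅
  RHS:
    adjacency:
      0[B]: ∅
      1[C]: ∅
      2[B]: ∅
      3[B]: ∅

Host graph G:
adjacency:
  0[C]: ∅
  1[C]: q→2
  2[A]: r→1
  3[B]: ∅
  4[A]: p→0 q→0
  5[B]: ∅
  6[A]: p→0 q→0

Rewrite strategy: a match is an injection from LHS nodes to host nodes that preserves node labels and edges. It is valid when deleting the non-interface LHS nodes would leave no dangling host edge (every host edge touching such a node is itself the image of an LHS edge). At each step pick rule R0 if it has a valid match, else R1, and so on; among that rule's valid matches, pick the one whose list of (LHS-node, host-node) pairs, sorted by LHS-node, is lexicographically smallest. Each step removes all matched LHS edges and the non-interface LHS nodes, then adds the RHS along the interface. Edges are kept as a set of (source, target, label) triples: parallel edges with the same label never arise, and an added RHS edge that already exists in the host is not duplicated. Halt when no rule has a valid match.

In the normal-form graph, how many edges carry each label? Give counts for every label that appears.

Answer: q:1 r:1

Steps:
[0] host  ⇒  7 nodes, 6 edges  {1-q->2 2-r->1 4-p->0 4-q->0 6-p->0 6-q->0}
[1] R0 @ {0↦3, 1↦4, 2↦0}  ⇒  5 nodes, 4 edges  {1-q->2 2-r->1 6-p->0 6-q->0}
[2] R0 @ {0↦5, 1↦6, 2↦0}  ⇒  3 nodes, 2 edges  {1-q->2 2-r->1}
final graph: no rule applies after step 2
NF edges: [(1, 2, 'q'), (2, 1, 'r')]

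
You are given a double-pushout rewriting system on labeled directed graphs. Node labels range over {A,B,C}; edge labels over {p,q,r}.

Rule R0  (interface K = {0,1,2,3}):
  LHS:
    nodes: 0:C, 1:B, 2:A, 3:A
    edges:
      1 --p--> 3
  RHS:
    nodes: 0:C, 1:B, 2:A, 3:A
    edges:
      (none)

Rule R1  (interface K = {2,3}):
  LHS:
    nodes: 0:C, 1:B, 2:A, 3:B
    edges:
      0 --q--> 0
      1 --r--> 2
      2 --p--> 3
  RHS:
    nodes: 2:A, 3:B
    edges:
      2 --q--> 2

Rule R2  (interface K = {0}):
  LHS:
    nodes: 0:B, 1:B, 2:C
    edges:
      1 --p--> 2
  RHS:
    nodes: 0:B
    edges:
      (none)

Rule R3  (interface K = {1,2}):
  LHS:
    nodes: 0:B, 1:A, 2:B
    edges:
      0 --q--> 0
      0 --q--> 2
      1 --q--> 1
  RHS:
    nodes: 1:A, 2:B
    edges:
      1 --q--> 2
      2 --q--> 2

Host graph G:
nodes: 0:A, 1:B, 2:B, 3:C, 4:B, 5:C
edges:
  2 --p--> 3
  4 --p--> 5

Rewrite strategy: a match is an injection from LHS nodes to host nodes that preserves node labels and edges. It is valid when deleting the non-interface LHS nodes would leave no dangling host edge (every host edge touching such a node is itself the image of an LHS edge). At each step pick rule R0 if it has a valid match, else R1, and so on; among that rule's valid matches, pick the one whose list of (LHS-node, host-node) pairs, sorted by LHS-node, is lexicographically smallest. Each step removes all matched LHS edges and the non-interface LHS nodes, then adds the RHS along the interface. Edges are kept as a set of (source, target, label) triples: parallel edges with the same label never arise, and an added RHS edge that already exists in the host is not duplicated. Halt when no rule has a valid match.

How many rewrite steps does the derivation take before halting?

Answer: 2

Derivation:
initial: |V|=6 |E|=2  E = 2-p->3 4-p->5
step 1: apply R2 at {0↦1, 1↦2, 2↦3}  → |V|=4 |E|=1  E = 4-p->5
step 2: apply R2 at {0↦1, 1↦4, 2↦5}  → |V|=2 |E|=0  E = ∅
normal form: no rule applies after step 2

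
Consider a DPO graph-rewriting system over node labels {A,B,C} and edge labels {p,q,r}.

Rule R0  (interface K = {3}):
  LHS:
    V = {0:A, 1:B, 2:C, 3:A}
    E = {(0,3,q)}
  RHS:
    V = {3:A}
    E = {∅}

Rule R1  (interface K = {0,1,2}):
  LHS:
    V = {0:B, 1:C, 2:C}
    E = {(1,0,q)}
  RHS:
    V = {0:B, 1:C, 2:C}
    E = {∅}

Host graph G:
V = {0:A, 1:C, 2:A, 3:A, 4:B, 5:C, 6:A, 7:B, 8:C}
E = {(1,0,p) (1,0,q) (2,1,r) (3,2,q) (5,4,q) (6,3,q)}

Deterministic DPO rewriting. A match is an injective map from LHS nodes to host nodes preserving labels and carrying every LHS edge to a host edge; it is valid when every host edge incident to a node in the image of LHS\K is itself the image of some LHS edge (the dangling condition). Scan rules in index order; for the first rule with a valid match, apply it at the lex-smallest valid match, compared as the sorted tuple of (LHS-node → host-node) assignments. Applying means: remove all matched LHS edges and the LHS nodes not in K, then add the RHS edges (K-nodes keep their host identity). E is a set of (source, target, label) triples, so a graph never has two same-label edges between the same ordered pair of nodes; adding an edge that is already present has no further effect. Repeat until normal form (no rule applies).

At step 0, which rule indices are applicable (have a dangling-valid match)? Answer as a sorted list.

R0: 1 valid match — {0↦6, 1↦7, 2↦8, 3↦3}
R1: 2 valid matches — {0↦4, 1↦5, 2↦1}, {0↦4, 1↦5, 2↦8}

Answer: [R0,R1]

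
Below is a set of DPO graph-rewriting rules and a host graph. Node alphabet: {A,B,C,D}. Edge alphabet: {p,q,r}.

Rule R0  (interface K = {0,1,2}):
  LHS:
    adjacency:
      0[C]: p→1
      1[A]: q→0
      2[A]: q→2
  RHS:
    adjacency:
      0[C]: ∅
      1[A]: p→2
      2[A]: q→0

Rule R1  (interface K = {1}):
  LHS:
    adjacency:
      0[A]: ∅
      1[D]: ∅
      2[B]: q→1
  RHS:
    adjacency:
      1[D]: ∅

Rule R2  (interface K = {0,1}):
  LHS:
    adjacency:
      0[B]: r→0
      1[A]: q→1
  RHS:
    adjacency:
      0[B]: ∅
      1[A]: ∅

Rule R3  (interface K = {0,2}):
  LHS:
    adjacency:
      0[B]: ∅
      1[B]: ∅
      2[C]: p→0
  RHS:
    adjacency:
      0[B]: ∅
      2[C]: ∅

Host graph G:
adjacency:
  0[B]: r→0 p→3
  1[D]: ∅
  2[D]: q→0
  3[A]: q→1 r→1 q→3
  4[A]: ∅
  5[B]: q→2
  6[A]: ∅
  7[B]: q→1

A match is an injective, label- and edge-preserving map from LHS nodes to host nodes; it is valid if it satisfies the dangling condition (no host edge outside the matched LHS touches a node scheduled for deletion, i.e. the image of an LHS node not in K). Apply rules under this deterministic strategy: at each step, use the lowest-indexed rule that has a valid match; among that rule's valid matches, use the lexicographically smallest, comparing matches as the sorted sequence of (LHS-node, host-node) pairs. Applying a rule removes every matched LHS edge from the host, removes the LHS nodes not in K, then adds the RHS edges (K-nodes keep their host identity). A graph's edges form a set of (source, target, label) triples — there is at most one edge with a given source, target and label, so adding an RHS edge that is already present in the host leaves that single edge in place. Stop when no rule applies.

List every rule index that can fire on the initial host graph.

R0: no valid match — LHS pattern not found
R1: 4 valid matches — {0↦4, 1↦1, 2↦7}, {0↦4, 1↦2, 2↦5}, {0↦6, 1↦1, 2↦7} (+1 more)
R2: 1 valid match — {0↦0, 1↦3}
R3: no valid match — LHS pattern not found

Answer: [R1,R2]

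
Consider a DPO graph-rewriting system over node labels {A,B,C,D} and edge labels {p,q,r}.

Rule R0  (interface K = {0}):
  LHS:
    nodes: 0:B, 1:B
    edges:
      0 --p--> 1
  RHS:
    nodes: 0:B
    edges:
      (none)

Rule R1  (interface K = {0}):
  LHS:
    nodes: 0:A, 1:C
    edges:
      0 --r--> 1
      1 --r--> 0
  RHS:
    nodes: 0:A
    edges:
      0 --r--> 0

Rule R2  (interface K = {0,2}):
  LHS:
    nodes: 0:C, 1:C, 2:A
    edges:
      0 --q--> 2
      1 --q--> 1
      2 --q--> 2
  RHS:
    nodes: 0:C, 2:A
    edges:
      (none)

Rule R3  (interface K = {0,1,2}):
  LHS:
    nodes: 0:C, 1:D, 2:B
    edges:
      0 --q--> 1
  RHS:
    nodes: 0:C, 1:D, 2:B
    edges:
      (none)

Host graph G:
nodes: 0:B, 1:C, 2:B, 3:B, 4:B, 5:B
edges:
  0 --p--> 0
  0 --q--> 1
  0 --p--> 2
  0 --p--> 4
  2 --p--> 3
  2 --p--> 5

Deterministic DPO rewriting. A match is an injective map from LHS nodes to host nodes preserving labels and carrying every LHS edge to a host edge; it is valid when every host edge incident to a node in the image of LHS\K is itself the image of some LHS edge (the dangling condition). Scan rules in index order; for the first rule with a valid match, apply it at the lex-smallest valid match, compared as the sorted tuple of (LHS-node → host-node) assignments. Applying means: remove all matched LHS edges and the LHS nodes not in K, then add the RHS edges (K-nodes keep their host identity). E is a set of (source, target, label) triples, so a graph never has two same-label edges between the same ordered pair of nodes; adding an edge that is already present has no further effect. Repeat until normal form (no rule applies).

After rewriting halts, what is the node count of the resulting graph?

Answer: 2

Steps:
start.  V:6 E:6  edges: 0-p->0 0-q->1 0-p->2 0-p->4 2-p->3 2-p->5
1. fire R0 via {0↦0, 1↦4}  →  V:5 E:5  edges: 0-p->0 0-q->1 0-p->2 2-p->3 2-p->5
2. fire R0 via {0↦2, 1↦3}  →  V:4 E:4  edges: 0-p->0 0-q->1 0-p->2 2-p->5
3. fire R0 via {0↦2, 1↦5}  →  V:3 E:3  edges: 0-p->0 0-q->1 0-p->2
4. fire R0 via {0↦0, 1↦2}  →  V:2 E:2  edges: 0-p->0 0-q->1
halt: no rule applies after step 4
NF nodes: {0:B, 1:C}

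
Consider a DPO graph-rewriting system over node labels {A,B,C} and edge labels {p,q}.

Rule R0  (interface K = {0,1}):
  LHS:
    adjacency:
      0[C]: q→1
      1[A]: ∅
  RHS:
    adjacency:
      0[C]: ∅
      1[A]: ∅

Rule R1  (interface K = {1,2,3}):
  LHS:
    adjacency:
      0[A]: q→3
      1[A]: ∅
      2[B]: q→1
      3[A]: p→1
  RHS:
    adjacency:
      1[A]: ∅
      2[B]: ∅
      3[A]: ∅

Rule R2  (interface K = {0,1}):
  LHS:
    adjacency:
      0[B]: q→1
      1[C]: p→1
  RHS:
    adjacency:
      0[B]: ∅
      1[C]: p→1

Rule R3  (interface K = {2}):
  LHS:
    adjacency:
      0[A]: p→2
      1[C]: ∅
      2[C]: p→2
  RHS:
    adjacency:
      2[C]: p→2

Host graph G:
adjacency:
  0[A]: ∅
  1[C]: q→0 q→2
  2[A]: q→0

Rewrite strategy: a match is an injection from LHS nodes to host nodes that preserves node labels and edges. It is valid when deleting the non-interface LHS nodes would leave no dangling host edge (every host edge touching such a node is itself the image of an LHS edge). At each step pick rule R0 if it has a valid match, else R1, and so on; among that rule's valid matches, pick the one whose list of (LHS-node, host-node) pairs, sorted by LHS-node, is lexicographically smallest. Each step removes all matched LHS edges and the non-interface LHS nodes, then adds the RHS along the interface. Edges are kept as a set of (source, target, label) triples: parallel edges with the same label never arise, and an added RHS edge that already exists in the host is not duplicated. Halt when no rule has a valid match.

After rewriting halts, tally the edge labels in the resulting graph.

start.  V:3 E:3  edges: 1-q->0 1-q->2 2-q->0
1. fire R0 via {0↦1, 1↦0}  →  V:3 E:2  edges: 1-q->2 2-q->0
2. fire R0 via {0↦1, 1↦2}  →  V:3 E:1  edges: 2-q->0
halt: no rule applies after step 2
NF edges: [(2, 0, 'q')]

Answer: q:1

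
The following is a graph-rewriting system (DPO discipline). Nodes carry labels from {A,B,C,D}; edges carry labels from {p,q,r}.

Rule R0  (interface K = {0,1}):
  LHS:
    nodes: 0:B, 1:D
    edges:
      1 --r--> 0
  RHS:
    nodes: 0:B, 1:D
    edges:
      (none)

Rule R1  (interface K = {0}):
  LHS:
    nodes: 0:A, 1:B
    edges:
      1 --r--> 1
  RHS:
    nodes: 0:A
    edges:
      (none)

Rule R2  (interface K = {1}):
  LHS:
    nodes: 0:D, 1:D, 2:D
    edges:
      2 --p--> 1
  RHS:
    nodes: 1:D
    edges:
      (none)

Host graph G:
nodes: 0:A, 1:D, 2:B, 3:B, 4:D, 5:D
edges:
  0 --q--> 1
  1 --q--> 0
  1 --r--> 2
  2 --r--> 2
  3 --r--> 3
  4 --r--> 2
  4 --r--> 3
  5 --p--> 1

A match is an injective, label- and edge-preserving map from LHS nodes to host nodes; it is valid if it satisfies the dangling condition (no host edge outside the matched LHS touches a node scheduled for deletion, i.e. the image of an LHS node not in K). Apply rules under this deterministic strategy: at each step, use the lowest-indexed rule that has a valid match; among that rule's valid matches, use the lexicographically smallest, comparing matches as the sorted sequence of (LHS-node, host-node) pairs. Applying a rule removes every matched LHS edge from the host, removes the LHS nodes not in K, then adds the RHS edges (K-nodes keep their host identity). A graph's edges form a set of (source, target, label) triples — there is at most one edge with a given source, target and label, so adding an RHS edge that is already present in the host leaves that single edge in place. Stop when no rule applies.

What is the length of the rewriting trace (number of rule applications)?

[0] host  ⇒  6 nodes, 8 edges  {0-q->1 1-q->0 1-r->2 2-r->2 3-r->3 4-r->2 4-r->3 5-p->1}
[1] R0 @ {0↦2, 1↦1}  ⇒  6 nodes, 7 edges  {0-q->1 1-q->0 2-r->2 3-r->3 4-r->2 4-r->3 5-p->1}
[2] R0 @ {0↦2, 1↦4}  ⇒  6 nodes, 6 edges  {0-q->1 1-q->0 2-r->2 3-r->3 4-r->3 5-p->1}
[3] R0 @ {0↦3, 1↦4}  ⇒  6 nodes, 5 edges  {0-q->1 1-q->0 2-r->2 3-r->3 5-p->1}
[4] R1 @ {0↦0, 1↦2}  ⇒  5 nodes, 4 edges  {0-q->1 1-q->0 3-r->3 5-p->1}
[5] R1 @ {0↦0, 1↦3}  ⇒  4 nodes, 3 edges  {0-q->1 1-q->0 5-p->1}
[6] R2 @ {0↦4, 1↦1, 2↦5}  ⇒  2 nodes, 2 edges  {0-q->1 1-q->0}
normal form: no rule applies after step 6

Answer: 6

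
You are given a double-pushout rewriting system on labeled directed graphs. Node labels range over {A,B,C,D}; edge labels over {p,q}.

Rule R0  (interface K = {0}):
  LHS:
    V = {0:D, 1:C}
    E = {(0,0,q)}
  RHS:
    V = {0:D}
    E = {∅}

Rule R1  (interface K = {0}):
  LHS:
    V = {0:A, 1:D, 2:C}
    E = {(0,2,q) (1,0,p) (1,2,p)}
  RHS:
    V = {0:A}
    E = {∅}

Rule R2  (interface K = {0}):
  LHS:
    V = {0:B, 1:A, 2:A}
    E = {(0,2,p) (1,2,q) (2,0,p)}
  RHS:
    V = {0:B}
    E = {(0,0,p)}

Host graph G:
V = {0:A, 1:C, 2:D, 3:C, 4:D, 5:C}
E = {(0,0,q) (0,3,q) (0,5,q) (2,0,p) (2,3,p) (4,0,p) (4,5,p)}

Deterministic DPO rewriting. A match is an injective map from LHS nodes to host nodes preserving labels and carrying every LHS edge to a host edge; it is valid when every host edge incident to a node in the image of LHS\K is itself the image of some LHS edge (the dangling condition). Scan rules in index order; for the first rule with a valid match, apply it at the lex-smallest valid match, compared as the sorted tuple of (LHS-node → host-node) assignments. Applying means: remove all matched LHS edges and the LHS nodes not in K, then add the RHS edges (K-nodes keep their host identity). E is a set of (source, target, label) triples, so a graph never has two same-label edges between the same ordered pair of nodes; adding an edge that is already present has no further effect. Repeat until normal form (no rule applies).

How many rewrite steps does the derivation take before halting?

initial: |V|=6 |E|=7  E = 0-q->0 0-q->3 0-q->5 2-p->0 2-p->3 4-p->0 4-p->5
step 1: apply R1 at {0↦0, 1↦2, 2↦3}  → |V|=4 |E|=4  E = 0-q->0 0-q->5 4-p->0 4-p->5
step 2: apply R1 at {0↦0, 1↦4, 2↦5}  → |V|=2 |E|=1  E = 0-q->0
normal form: no rule applies after step 2

Answer: 2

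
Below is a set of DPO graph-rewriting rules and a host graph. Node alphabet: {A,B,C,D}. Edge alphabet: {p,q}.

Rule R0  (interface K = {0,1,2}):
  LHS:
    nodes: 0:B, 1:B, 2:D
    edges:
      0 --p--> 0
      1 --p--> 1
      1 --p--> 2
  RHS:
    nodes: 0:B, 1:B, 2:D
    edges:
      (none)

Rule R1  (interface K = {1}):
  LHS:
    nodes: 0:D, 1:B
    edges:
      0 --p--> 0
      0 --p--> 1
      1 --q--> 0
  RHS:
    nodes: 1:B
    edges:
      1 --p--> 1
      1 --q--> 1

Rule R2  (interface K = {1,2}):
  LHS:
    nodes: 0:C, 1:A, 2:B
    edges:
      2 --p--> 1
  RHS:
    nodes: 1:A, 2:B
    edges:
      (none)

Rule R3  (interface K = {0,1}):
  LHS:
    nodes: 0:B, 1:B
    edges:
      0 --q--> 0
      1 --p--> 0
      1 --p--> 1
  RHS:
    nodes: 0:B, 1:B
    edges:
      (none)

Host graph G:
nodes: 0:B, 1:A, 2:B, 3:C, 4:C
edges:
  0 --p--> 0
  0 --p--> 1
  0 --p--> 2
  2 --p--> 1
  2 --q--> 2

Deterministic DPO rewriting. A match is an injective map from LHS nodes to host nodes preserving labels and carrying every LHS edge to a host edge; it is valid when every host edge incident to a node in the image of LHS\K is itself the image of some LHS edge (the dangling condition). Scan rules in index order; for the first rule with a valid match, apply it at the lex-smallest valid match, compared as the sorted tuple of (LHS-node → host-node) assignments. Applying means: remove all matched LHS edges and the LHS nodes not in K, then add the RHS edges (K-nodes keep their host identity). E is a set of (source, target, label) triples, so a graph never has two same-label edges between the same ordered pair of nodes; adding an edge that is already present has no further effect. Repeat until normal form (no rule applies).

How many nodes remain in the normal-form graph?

[0] host  ⇒  5 nodes, 5 edges  {0-p->0 0-p->1 0-p->2 2-p->1 2-q->2}
[1] R2 @ {0↦3, 1↦1, 2↦0}  ⇒  4 nodes, 4 edges  {0-p->0 0-p->2 2-p->1 2-q->2}
[2] R2 @ {0↦4, 1↦1, 2↦2}  ⇒  3 nodes, 3 edges  {0-p->0 0-p->2 2-q->2}
[3] R3 @ {0↦2, 1↦0}  ⇒  3 nodes, 0 edges  {∅}
final graph: no rule applies after step 3
NF nodes: {0:B, 1:A, 2:B}

Answer: 3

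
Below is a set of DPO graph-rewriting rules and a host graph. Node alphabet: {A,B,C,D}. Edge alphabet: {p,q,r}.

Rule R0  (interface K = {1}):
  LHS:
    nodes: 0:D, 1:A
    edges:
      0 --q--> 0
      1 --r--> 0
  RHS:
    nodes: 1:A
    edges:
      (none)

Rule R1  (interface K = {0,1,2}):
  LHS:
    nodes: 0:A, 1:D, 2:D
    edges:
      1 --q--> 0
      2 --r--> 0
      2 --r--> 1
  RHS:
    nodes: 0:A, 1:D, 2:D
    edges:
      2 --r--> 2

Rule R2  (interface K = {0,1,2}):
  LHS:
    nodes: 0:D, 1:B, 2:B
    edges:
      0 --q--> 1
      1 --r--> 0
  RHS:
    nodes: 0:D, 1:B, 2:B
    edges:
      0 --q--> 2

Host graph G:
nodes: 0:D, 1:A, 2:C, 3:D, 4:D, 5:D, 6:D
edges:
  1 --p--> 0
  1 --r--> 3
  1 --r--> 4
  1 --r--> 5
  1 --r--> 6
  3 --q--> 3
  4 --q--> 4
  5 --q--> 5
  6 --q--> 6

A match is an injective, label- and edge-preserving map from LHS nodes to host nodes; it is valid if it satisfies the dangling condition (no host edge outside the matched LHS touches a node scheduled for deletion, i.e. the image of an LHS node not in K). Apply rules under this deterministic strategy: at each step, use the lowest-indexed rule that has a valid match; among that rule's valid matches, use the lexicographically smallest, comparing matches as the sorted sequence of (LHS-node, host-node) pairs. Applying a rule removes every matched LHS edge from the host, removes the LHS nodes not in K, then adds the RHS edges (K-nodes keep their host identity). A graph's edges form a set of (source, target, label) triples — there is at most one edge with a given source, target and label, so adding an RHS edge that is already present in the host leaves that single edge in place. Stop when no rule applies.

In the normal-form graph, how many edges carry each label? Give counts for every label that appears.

start.  V:7 E:9  edges: 1-p->0 1-r->3 1-r->4 1-r->5 1-r->6 3-q->3 4-q->4 5-q->5 6-q->6
1. fire R0 via {0↦3, 1↦1}  →  V:6 E:7  edges: 1-p->0 1-r->4 1-r->5 1-r->6 4-q->4 5-q->5 6-q->6
2. fire R0 via {0↦4, 1↦1}  →  V:5 E:5  edges: 1-p->0 1-r->5 1-r->6 5-q->5 6-q->6
3. fire R0 via {0↦5, 1↦1}  →  V:4 E:3  edges: 1-p->0 1-r->6 6-q->6
4. fire R0 via {0↦6, 1↦1}  →  V:3 E:1  edges: 1-p->0
normal form: no rule applies after step 4
NF edges: [(1, 0, 'p')]

Answer: p:1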